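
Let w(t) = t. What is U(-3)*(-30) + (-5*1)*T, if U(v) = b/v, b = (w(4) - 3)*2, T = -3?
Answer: 35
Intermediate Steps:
b = 2 (b = (4 - 3)*2 = 1*2 = 2)
U(v) = 2/v
U(-3)*(-30) + (-5*1)*T = (2/(-3))*(-30) - 5*1*(-3) = (2*(-⅓))*(-30) - 5*(-3) = -⅔*(-30) + 15 = 20 + 15 = 35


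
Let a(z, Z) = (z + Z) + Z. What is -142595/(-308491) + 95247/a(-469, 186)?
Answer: -29369010562/29923627 ≈ -981.47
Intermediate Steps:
a(z, Z) = z + 2*Z (a(z, Z) = (Z + z) + Z = z + 2*Z)
-142595/(-308491) + 95247/a(-469, 186) = -142595/(-308491) + 95247/(-469 + 2*186) = -142595*(-1/308491) + 95247/(-469 + 372) = 142595/308491 + 95247/(-97) = 142595/308491 + 95247*(-1/97) = 142595/308491 - 95247/97 = -29369010562/29923627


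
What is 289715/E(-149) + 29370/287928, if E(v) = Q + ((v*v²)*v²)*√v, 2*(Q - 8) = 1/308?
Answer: 6942639471254062817485314306137/68061978130038806345987734254252 + 1614707057381370636992*I*√149/60987435600393195650526643597 ≈ 0.102 + 3.2318e-7*I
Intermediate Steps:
Q = 4929/616 (Q = 8 + (½)/308 = 8 + (½)*(1/308) = 8 + 1/616 = 4929/616 ≈ 8.0016)
E(v) = 4929/616 + v^(11/2) (E(v) = 4929/616 + ((v*v²)*v²)*√v = 4929/616 + (v³*v²)*√v = 4929/616 + v⁵*√v = 4929/616 + v^(11/2))
289715/E(-149) + 29370/287928 = 289715/(4929/616 + (-149)^(11/2)) + 29370/287928 = 289715/(4929/616 - 73439775749*I*√149) + 29370*(1/287928) = 289715/(4929/616 - 73439775749*I*√149) + 4895/47988 = 4895/47988 + 289715/(4929/616 - 73439775749*I*√149)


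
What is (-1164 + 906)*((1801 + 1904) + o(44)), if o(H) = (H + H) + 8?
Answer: -980658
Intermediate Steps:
o(H) = 8 + 2*H (o(H) = 2*H + 8 = 8 + 2*H)
(-1164 + 906)*((1801 + 1904) + o(44)) = (-1164 + 906)*((1801 + 1904) + (8 + 2*44)) = -258*(3705 + (8 + 88)) = -258*(3705 + 96) = -258*3801 = -980658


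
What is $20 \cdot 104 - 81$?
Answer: $1999$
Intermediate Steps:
$20 \cdot 104 - 81 = 2080 - 81 = 1999$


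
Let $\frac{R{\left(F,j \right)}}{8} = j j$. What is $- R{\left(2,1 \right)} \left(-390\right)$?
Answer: $3120$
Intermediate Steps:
$R{\left(F,j \right)} = 8 j^{2}$ ($R{\left(F,j \right)} = 8 j j = 8 j^{2}$)
$- R{\left(2,1 \right)} \left(-390\right) = - 8 \cdot 1^{2} \left(-390\right) = - 8 \cdot 1 \left(-390\right) = \left(-1\right) 8 \left(-390\right) = \left(-8\right) \left(-390\right) = 3120$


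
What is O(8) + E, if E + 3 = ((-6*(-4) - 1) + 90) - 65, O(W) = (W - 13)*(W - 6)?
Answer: 35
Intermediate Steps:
O(W) = (-13 + W)*(-6 + W)
E = 45 (E = -3 + (((-6*(-4) - 1) + 90) - 65) = -3 + (((24 - 1) + 90) - 65) = -3 + ((23 + 90) - 65) = -3 + (113 - 65) = -3 + 48 = 45)
O(8) + E = (78 + 8² - 19*8) + 45 = (78 + 64 - 152) + 45 = -10 + 45 = 35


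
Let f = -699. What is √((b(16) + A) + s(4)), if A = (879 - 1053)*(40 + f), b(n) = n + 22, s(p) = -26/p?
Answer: √458790/2 ≈ 338.67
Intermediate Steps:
b(n) = 22 + n
A = 114666 (A = (879 - 1053)*(40 - 699) = -174*(-659) = 114666)
√((b(16) + A) + s(4)) = √(((22 + 16) + 114666) - 26/4) = √((38 + 114666) - 26*¼) = √(114704 - 13/2) = √(229395/2) = √458790/2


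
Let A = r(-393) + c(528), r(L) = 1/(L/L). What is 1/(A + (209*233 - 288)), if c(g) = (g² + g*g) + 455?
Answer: 1/606433 ≈ 1.6490e-6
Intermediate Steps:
r(L) = 1 (r(L) = 1/1 = 1)
c(g) = 455 + 2*g² (c(g) = (g² + g²) + 455 = 2*g² + 455 = 455 + 2*g²)
A = 558024 (A = 1 + (455 + 2*528²) = 1 + (455 + 2*278784) = 1 + (455 + 557568) = 1 + 558023 = 558024)
1/(A + (209*233 - 288)) = 1/(558024 + (209*233 - 288)) = 1/(558024 + (48697 - 288)) = 1/(558024 + 48409) = 1/606433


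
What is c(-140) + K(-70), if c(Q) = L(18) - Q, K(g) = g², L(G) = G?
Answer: 5058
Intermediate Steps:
c(Q) = 18 - Q
c(-140) + K(-70) = (18 - 1*(-140)) + (-70)² = (18 + 140) + 4900 = 158 + 4900 = 5058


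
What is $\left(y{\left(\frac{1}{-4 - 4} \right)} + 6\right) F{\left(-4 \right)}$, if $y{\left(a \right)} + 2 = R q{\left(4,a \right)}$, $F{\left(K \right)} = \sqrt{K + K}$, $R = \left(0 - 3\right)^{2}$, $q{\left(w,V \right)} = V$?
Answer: $\frac{23 i \sqrt{2}}{4} \approx 8.1317 i$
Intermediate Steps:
$R = 9$ ($R = \left(-3\right)^{2} = 9$)
$F{\left(K \right)} = \sqrt{2} \sqrt{K}$ ($F{\left(K \right)} = \sqrt{2 K} = \sqrt{2} \sqrt{K}$)
$y{\left(a \right)} = -2 + 9 a$
$\left(y{\left(\frac{1}{-4 - 4} \right)} + 6\right) F{\left(-4 \right)} = \left(\left(-2 + \frac{9}{-4 - 4}\right) + 6\right) \sqrt{2} \sqrt{-4} = \left(\left(-2 + \frac{9}{-8}\right) + 6\right) \sqrt{2} \cdot 2 i = \left(\left(-2 + 9 \left(- \frac{1}{8}\right)\right) + 6\right) 2 i \sqrt{2} = \left(\left(-2 - \frac{9}{8}\right) + 6\right) 2 i \sqrt{2} = \left(- \frac{25}{8} + 6\right) 2 i \sqrt{2} = \frac{23 \cdot 2 i \sqrt{2}}{8} = \frac{23 i \sqrt{2}}{4}$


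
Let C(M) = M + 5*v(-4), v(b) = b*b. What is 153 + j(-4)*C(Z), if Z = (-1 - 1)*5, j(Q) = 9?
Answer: 783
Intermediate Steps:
v(b) = b²
Z = -10 (Z = -2*5 = -10)
C(M) = 80 + M (C(M) = M + 5*(-4)² = M + 5*16 = M + 80 = 80 + M)
153 + j(-4)*C(Z) = 153 + 9*(80 - 10) = 153 + 9*70 = 153 + 630 = 783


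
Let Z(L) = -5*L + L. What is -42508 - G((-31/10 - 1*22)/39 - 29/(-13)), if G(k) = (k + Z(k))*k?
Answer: -2154772439/50700 ≈ -42500.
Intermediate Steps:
Z(L) = -4*L
G(k) = -3*k² (G(k) = (k - 4*k)*k = (-3*k)*k = -3*k²)
-42508 - G((-31/10 - 1*22)/39 - 29/(-13)) = -42508 - (-3)*((-31/10 - 1*22)/39 - 29/(-13))² = -42508 - (-3)*((-31*⅒ - 22)*(1/39) - 29*(-1/13))² = -42508 - (-3)*((-31/10 - 22)*(1/39) + 29/13)² = -42508 - (-3)*(-251/10*1/39 + 29/13)² = -42508 - (-3)*(-251/390 + 29/13)² = -42508 - (-3)*(619/390)² = -42508 - (-3)*383161/152100 = -42508 - 1*(-383161/50700) = -42508 + 383161/50700 = -2154772439/50700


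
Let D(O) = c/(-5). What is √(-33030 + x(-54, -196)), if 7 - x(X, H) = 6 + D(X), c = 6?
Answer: I*√825695/5 ≈ 181.74*I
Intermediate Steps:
D(O) = -6/5 (D(O) = 6/(-5) = 6*(-⅕) = -6/5)
x(X, H) = 11/5 (x(X, H) = 7 - (6 - 6/5) = 7 - 1*24/5 = 7 - 24/5 = 11/5)
√(-33030 + x(-54, -196)) = √(-33030 + 11/5) = √(-165139/5) = I*√825695/5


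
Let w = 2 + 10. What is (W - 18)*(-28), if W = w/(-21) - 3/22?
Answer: 5762/11 ≈ 523.82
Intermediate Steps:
w = 12
W = -109/154 (W = 12/(-21) - 3/22 = 12*(-1/21) - 3*1/22 = -4/7 - 3/22 = -109/154 ≈ -0.70779)
(W - 18)*(-28) = (-109/154 - 18)*(-28) = -2881/154*(-28) = 5762/11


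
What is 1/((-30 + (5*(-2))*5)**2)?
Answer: 1/6400 ≈ 0.00015625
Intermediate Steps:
1/((-30 + (5*(-2))*5)**2) = 1/((-30 - 10*5)**2) = 1/((-30 - 50)**2) = 1/((-80)**2) = 1/6400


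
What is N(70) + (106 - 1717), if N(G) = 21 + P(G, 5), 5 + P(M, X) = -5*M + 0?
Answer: -1945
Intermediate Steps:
P(M, X) = -5 - 5*M (P(M, X) = -5 + (-5*M + 0) = -5 - 5*M)
N(G) = 16 - 5*G (N(G) = 21 + (-5 - 5*G) = 16 - 5*G)
N(70) + (106 - 1717) = (16 - 5*70) + (106 - 1717) = (16 - 350) - 1611 = -334 - 1611 = -1945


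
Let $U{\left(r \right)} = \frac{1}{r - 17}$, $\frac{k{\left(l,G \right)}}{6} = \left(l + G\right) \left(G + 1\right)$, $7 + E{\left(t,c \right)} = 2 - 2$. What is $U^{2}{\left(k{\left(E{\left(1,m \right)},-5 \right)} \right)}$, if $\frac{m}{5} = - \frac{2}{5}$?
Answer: $\frac{1}{73441} \approx 1.3616 \cdot 10^{-5}$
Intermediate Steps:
$m = -2$ ($m = 5 \left(- \frac{2}{5}\right) = -2$)
$E{\left(t,c \right)} = -7$ ($E{\left(t,c \right)} = -7 + \left(2 - 2\right) = -7 + 0 = -7$)
$k{\left(l,G \right)} = 6 \left(1 + G\right) \left(G + l\right)$ ($k{\left(l,G \right)} = 6 \left(l + G\right) \left(G + 1\right) = 6 \left(G + l\right) \left(1 + G\right) = 6 \left(1 + G\right) \left(G + l\right)$)
$U{\left(r \right)} = \frac{1}{-17 + r}$
$U^{2}{\left(k{\left(E{\left(1,m \right)},-5 \right)} \right)} = \left(\frac{1}{-17 + \left(6 \left(-5\right) + 6 \left(-7\right) + 6 \left(-5\right)^{2} + 6 \left(-5\right) \left(-7\right)\right)}\right)^{2} = \left(\frac{1}{-17 + \left(-30 - 42 + 6 \cdot 25 + 210\right)}\right)^{2} = \left(\frac{1}{-17 + \left(-30 - 42 + 150 + 210\right)}\right)^{2} = \left(\frac{1}{-17 + 288}\right)^{2} = \left(\frac{1}{271}\right)^{2} = \frac{1}{73441}$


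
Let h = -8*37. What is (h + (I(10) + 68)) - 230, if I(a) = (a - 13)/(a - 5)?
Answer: -2293/5 ≈ -458.60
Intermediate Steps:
I(a) = (-13 + a)/(-5 + a)
h = -296
(h + (I(10) + 68)) - 230 = (-296 + ((-13 + 10)/(-5 + 10) + 68)) - 230 = (-296 + (-3/5 + 68)) - 230 = (-296 + ((⅕)*(-3) + 68)) - 230 = (-296 + (-⅗ + 68)) - 230 = (-296 + 337/5) - 230 = -1143/5 - 230 = -2293/5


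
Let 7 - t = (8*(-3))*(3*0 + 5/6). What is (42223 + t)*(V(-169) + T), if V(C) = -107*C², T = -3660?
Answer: -129271775750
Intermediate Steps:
t = 27 (t = 7 - 8*(-3)*(3*0 + 5/6) = 7 - (-24)*(0 + 5*(⅙)) = 7 - (-24)*(0 + ⅚) = 7 - (-24)*5/6 = 7 - 1*(-20) = 7 + 20 = 27)
(42223 + t)*(V(-169) + T) = (42223 + 27)*(-107*(-169)² - 3660) = 42250*(-107*28561 - 3660) = 42250*(-3056027 - 3660) = 42250*(-3059687) = -129271775750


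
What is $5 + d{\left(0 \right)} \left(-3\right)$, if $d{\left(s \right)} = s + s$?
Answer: $5$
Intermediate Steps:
$d{\left(s \right)} = 2 s$
$5 + d{\left(0 \right)} \left(-3\right) = 5 + 2 \cdot 0 \left(-3\right) = 5 + 0 \left(-3\right) = 5 + 0 = 5$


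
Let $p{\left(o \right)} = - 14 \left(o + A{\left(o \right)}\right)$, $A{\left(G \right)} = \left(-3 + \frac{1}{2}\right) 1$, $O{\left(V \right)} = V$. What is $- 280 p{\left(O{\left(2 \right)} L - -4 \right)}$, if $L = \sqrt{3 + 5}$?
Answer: $5880 + 15680 \sqrt{2} \approx 28055.0$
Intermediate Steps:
$L = 2 \sqrt{2}$ ($L = \sqrt{8} = 2 \sqrt{2} \approx 2.8284$)
$A{\left(G \right)} = - \frac{5}{2}$ ($A{\left(G \right)} = \left(-3 + \frac{1}{2}\right) 1 = \left(- \frac{5}{2}\right) 1 = - \frac{5}{2}$)
$p{\left(o \right)} = 35 - 14 o$ ($p{\left(o \right)} = - 14 \left(o - \frac{5}{2}\right) = - 14 \left(- \frac{5}{2} + o\right) = 35 - 14 o$)
$- 280 p{\left(O{\left(2 \right)} L - -4 \right)} = - 280 \left(35 - 14 \left(2 \cdot 2 \sqrt{2} - -4\right)\right) = - 280 \left(35 - 14 \left(4 \sqrt{2} + 4\right)\right) = - 280 \left(35 - 14 \left(4 + 4 \sqrt{2}\right)\right) = - 280 \left(35 - \left(56 + 56 \sqrt{2}\right)\right) = - 280 \left(-21 - 56 \sqrt{2}\right) = 5880 + 15680 \sqrt{2}$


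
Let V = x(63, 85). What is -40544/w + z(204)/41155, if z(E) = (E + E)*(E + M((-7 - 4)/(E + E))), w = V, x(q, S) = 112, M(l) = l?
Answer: -14814889/41155 ≈ -359.98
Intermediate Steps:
V = 112
w = 112
z(E) = 2*E*(E - 11/(2*E)) (z(E) = (E + E)*(E + (-7 - 4)/(E + E)) = (2*E)*(E - 11*1/(2*E)) = (2*E)*(E - 11/(2*E)) = 2*E*(E - 11/(2*E)))
-40544/w + z(204)/41155 = -40544/112 + (-11 + 2*204²)/41155 = -40544*1/112 + (-11 + 2*41616)*(1/41155) = -362 + (-11 + 83232)*(1/41155) = -362 + 83221*(1/41155) = -362 + 83221/41155 = -14814889/41155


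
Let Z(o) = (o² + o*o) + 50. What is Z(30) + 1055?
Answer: 2905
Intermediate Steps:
Z(o) = 50 + 2*o² (Z(o) = (o² + o²) + 50 = 2*o² + 50 = 50 + 2*o²)
Z(30) + 1055 = (50 + 2*30²) + 1055 = (50 + 2*900) + 1055 = (50 + 1800) + 1055 = 1850 + 1055 = 2905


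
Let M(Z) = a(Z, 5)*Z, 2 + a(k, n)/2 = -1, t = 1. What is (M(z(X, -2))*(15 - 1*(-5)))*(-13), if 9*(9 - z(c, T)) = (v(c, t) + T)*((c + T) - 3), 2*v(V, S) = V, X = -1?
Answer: 11440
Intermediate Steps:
v(V, S) = V/2
a(k, n) = -6 (a(k, n) = -4 + 2*(-1) = -4 - 2 = -6)
z(c, T) = 9 - (T + c/2)*(-3 + T + c)/9 (z(c, T) = 9 - (c/2 + T)*((c + T) - 3)/9 = 9 - (T + c/2)*((T + c) - 3)/9 = 9 - (T + c/2)*(-3 + T + c)/9)
M(Z) = -6*Z
(M(z(X, -2))*(15 - 1*(-5)))*(-13) = ((-6*(9 - 1/9*(-2)**2 - 1/18*(-1)**2 + (1/3)*(-2) + (1/6)*(-1) - 1/6*(-2)*(-1)))*(15 - 1*(-5)))*(-13) = ((-6*(9 - 1/9*4 - 1/18*1 - 2/3 - 1/6 - 1/3))*(15 + 5))*(-13) = (-6*(9 - 4/9 - 1/18 - 2/3 - 1/6 - 1/3)*20)*(-13) = (-6*22/3*20)*(-13) = -44*20*(-13) = -880*(-13) = 11440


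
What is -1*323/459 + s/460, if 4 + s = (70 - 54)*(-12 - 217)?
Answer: -26944/3105 ≈ -8.6776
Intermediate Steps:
s = -3668 (s = -4 + (70 - 54)*(-12 - 217) = -4 + 16*(-229) = -4 - 3664 = -3668)
-1*323/459 + s/460 = -1*323/459 - 3668/460 = -323*1/459 - 3668*1/460 = -19/27 - 917/115 = -26944/3105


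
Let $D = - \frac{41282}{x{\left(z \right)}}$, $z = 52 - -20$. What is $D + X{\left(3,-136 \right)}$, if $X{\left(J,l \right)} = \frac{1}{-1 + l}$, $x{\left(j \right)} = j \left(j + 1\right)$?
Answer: $- \frac{2830445}{360036} \approx -7.8616$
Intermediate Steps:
$z = 72$ ($z = 52 + 20 = 72$)
$x{\left(j \right)} = j \left(1 + j\right)$
$D = - \frac{20641}{2628}$ ($D = - \frac{41282}{72 \left(1 + 72\right)} = - \frac{41282}{72 \cdot 73} = - \frac{41282}{5256} = \left(-41282\right) \frac{1}{5256} = - \frac{20641}{2628} \approx -7.8543$)
$D + X{\left(3,-136 \right)} = - \frac{20641}{2628} + \frac{1}{-1 - 136} = - \frac{20641}{2628} + \frac{1}{-137} = - \frac{20641}{2628} - \frac{1}{137} = - \frac{2830445}{360036}$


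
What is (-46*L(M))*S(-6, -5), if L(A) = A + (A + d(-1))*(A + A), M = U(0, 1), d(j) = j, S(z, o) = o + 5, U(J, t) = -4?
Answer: 0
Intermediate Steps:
S(z, o) = 5 + o
M = -4
L(A) = A + 2*A*(-1 + A) (L(A) = A + (A - 1)*(A + A) = A + (-1 + A)*(2*A) = A + 2*A*(-1 + A))
(-46*L(M))*S(-6, -5) = (-(-184)*(-1 + 2*(-4)))*(5 - 5) = -(-184)*(-1 - 8)*0 = -(-184)*(-9)*0 = -46*36*0 = -1656*0 = 0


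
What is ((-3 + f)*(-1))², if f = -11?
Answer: 196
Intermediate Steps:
((-3 + f)*(-1))² = ((-3 - 11)*(-1))² = (-14*(-1))² = 14² = 196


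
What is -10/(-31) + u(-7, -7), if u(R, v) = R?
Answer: -207/31 ≈ -6.6774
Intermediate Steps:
-10/(-31) + u(-7, -7) = -10/(-31) - 7 = -10*(-1/31) - 7 = 10/31 - 7 = -207/31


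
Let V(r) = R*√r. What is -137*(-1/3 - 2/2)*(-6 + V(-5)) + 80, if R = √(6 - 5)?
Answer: -1016 + 548*I*√5/3 ≈ -1016.0 + 408.46*I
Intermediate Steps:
R = 1 (R = √1 = 1)
V(r) = √r (V(r) = 1*√r = √r)
-137*(-1/3 - 2/2)*(-6 + V(-5)) + 80 = -137*(-1/3 - 2/2)*(-6 + √(-5)) + 80 = -137*(-1*⅓ - 2*½)*(-6 + I*√5) + 80 = -137*(-⅓ - 1)*(-6 + I*√5) + 80 = -(-548)*(-6 + I*√5)/3 + 80 = -137*(8 - 4*I*√5/3) + 80 = (-1096 + 548*I*√5/3) + 80 = -1016 + 548*I*√5/3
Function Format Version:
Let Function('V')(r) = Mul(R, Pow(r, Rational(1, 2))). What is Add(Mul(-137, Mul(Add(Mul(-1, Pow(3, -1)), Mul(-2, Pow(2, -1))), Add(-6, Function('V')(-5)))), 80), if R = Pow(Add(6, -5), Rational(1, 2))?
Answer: Add(-1016, Mul(Rational(548, 3), I, Pow(5, Rational(1, 2)))) ≈ Add(-1016.0, Mul(408.46, I))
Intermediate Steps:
R = 1 (R = Pow(1, Rational(1, 2)) = 1)
Function('V')(r) = Pow(r, Rational(1, 2)) (Function('V')(r) = Mul(1, Pow(r, Rational(1, 2))) = Pow(r, Rational(1, 2)))
Add(Mul(-137, Mul(Add(Mul(-1, Pow(3, -1)), Mul(-2, Pow(2, -1))), Add(-6, Function('V')(-5)))), 80) = Add(Mul(-137, Mul(Add(Mul(-1, Pow(3, -1)), Mul(-2, Pow(2, -1))), Add(-6, Pow(-5, Rational(1, 2))))), 80) = Add(Mul(-137, Mul(Add(Mul(-1, Rational(1, 3)), Mul(-2, Rational(1, 2))), Add(-6, Mul(I, Pow(5, Rational(1, 2)))))), 80) = Add(Mul(-137, Mul(Add(Rational(-1, 3), -1), Add(-6, Mul(I, Pow(5, Rational(1, 2)))))), 80) = Add(Mul(-137, Mul(Rational(-4, 3), Add(-6, Mul(I, Pow(5, Rational(1, 2)))))), 80) = Add(Mul(-137, Add(8, Mul(Rational(-4, 3), I, Pow(5, Rational(1, 2))))), 80) = Add(Add(-1096, Mul(Rational(548, 3), I, Pow(5, Rational(1, 2)))), 80) = Add(-1016, Mul(Rational(548, 3), I, Pow(5, Rational(1, 2))))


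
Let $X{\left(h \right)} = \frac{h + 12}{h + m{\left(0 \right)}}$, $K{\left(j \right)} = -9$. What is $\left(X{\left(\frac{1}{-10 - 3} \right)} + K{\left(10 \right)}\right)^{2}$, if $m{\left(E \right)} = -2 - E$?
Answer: $\frac{158404}{729} \approx 217.29$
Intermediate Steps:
$X{\left(h \right)} = \frac{12 + h}{-2 + h}$ ($X{\left(h \right)} = \frac{h + 12}{h - 2} = \frac{12 + h}{h + \left(-2 + 0\right)} = \frac{12 + h}{h - 2} = \frac{12 + h}{-2 + h}$)
$\left(X{\left(\frac{1}{-10 - 3} \right)} + K{\left(10 \right)}\right)^{2} = \left(\frac{12 + \frac{1}{-10 - 3}}{-2 + \frac{1}{-10 - 3}} - 9\right)^{2} = \left(\frac{12 + \frac{1}{-13}}{-2 + \frac{1}{-13}} - 9\right)^{2} = \left(\frac{12 - \frac{1}{13}}{-2 - \frac{1}{13}} - 9\right)^{2} = \left(\frac{1}{- \frac{27}{13}} \cdot \frac{155}{13} - 9\right)^{2} = \left(\left(- \frac{13}{27}\right) \frac{155}{13} - 9\right)^{2} = \left(- \frac{155}{27} - 9\right)^{2} = \left(- \frac{398}{27}\right)^{2} = \frac{158404}{729}$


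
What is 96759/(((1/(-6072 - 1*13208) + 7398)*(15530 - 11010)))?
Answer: 3587526/1239813739 ≈ 0.0028936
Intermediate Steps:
96759/(((1/(-6072 - 1*13208) + 7398)*(15530 - 11010))) = 96759/(((1/(-6072 - 13208) + 7398)*4520)) = 96759/(((1/(-19280) + 7398)*4520)) = 96759/(((-1/19280 + 7398)*4520)) = 96759/(((142633439/19280)*4520)) = 96759/(16117578607/482) = 96759*(482/16117578607) = 3587526/1239813739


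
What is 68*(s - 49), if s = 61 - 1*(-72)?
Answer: 5712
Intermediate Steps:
s = 133 (s = 61 + 72 = 133)
68*(s - 49) = 68*(133 - 49) = 68*84 = 5712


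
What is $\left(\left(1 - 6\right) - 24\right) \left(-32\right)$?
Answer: $928$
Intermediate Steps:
$\left(\left(1 - 6\right) - 24\right) \left(-32\right) = \left(-5 - 24\right) \left(-32\right) = \left(-29\right) \left(-32\right) = 928$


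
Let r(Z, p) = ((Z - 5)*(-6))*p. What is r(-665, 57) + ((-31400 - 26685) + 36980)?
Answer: 208035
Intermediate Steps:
r(Z, p) = p*(30 - 6*Z) (r(Z, p) = ((-5 + Z)*(-6))*p = (30 - 6*Z)*p = p*(30 - 6*Z))
r(-665, 57) + ((-31400 - 26685) + 36980) = 6*57*(5 - 1*(-665)) + ((-31400 - 26685) + 36980) = 6*57*(5 + 665) + (-58085 + 36980) = 6*57*670 - 21105 = 229140 - 21105 = 208035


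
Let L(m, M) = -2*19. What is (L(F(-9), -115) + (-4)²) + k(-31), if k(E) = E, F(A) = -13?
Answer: -53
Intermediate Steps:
L(m, M) = -38
(L(F(-9), -115) + (-4)²) + k(-31) = (-38 + (-4)²) - 31 = (-38 + 16) - 31 = -22 - 31 = -53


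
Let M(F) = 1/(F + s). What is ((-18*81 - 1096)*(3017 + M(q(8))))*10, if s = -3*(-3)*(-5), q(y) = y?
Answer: -2850979120/37 ≈ -7.7053e+7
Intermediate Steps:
s = -45 (s = 9*(-5) = -45)
M(F) = 1/(-45 + F) (M(F) = 1/(F - 45) = 1/(-45 + F))
((-18*81 - 1096)*(3017 + M(q(8))))*10 = ((-18*81 - 1096)*(3017 + 1/(-45 + 8)))*10 = ((-1458 - 1096)*(3017 + 1/(-37)))*10 = -2554*(3017 - 1/37)*10 = -2554*111628/37*10 = -285097912/37*10 = -2850979120/37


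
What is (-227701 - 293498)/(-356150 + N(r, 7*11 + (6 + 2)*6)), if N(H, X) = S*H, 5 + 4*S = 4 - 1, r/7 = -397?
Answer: 347466/236507 ≈ 1.4692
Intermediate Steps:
r = -2779 (r = 7*(-397) = -2779)
S = -1/2 (S = -5/4 + (4 - 1)/4 = -5/4 + (1/4)*3 = -5/4 + 3/4 = -1/2 ≈ -0.50000)
N(H, X) = -H/2
(-227701 - 293498)/(-356150 + N(r, 7*11 + (6 + 2)*6)) = (-227701 - 293498)/(-356150 - 1/2*(-2779)) = -521199/(-356150 + 2779/2) = -521199/(-709521/2) = -521199*(-2/709521) = 347466/236507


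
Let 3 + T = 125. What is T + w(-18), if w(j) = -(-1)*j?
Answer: 104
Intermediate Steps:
T = 122 (T = -3 + 125 = 122)
w(j) = j
T + w(-18) = 122 - 18 = 104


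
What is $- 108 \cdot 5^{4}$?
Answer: $-67500$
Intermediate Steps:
$- 108 \cdot 5^{4} = \left(-108\right) 625 = -67500$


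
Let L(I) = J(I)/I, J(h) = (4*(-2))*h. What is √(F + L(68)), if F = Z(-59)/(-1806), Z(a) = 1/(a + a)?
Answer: I*√90829986051/106554 ≈ 2.8284*I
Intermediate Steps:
Z(a) = 1/(2*a)
J(h) = -8*h
F = 1/213108 (F = ((½)/(-59))/(-1806) = ((½)*(-1/59))*(-1/1806) = -1/118*(-1/1806) = 1/213108 ≈ 4.6925e-6)
L(I) = -8 (L(I) = (-8*I)/I = -8)
√(F + L(68)) = √(1/213108 - 8) = √(-1704863/213108) = I*√90829986051/106554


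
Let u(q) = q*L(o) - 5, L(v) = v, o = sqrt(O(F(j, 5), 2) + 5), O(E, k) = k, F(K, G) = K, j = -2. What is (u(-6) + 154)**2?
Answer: 22453 - 1788*sqrt(7) ≈ 17722.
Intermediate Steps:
o = sqrt(7) (o = sqrt(2 + 5) = sqrt(7) ≈ 2.6458)
u(q) = -5 + q*sqrt(7) (u(q) = q*sqrt(7) - 5 = -5 + q*sqrt(7))
(u(-6) + 154)**2 = ((-5 - 6*sqrt(7)) + 154)**2 = (149 - 6*sqrt(7))**2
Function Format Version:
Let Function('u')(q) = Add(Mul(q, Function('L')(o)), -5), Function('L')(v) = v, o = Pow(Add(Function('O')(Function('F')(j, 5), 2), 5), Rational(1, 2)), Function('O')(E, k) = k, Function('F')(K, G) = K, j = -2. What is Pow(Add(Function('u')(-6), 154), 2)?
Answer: Add(22453, Mul(-1788, Pow(7, Rational(1, 2)))) ≈ 17722.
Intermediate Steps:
o = Pow(7, Rational(1, 2)) (o = Pow(Add(2, 5), Rational(1, 2)) = Pow(7, Rational(1, 2)) ≈ 2.6458)
Function('u')(q) = Add(-5, Mul(q, Pow(7, Rational(1, 2)))) (Function('u')(q) = Add(Mul(q, Pow(7, Rational(1, 2))), -5) = Add(-5, Mul(q, Pow(7, Rational(1, 2)))))
Pow(Add(Function('u')(-6), 154), 2) = Pow(Add(Add(-5, Mul(-6, Pow(7, Rational(1, 2)))), 154), 2) = Pow(Add(149, Mul(-6, Pow(7, Rational(1, 2)))), 2)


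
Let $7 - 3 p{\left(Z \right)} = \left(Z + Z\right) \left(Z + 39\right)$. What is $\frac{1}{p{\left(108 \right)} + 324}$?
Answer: $- \frac{3}{30773} \approx -9.7488 \cdot 10^{-5}$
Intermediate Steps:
$p{\left(Z \right)} = \frac{7}{3} - \frac{2 Z \left(39 + Z\right)}{3}$ ($p{\left(Z \right)} = \frac{7}{3} - \frac{\left(Z + Z\right) \left(Z + 39\right)}{3} = \frac{7}{3} - \frac{2 Z \left(39 + Z\right)}{3}$)
$\frac{1}{p{\left(108 \right)} + 324} = \frac{1}{\left(\frac{7}{3} - 2808 - \frac{2 \cdot 108^{2}}{3}\right) + 324} = \frac{1}{\left(\frac{7}{3} - 2808 - 7776\right) + 324} = \frac{1}{- \frac{31745}{3} + 324} = \frac{1}{- \frac{30773}{3}} = - \frac{3}{30773}$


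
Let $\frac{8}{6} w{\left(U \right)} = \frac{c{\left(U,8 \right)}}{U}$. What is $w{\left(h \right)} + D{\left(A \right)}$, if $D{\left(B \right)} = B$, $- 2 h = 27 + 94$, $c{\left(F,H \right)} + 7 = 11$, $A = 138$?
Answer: $\frac{16692}{121} \approx 137.95$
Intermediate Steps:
$c{\left(F,H \right)} = 4$ ($c{\left(F,H \right)} = -7 + 11 = 4$)
$h = - \frac{121}{2}$ ($h = - \frac{27 + 94}{2} = \left(- \frac{1}{2}\right) 121 = - \frac{121}{2} \approx -60.5$)
$w{\left(U \right)} = \frac{3}{U}$ ($w{\left(U \right)} = \frac{3 \frac{4}{U}}{4} = \frac{3}{U}$)
$w{\left(h \right)} + D{\left(A \right)} = \frac{3}{- \frac{121}{2}} + 138 = 3 \left(- \frac{2}{121}\right) + 138 = - \frac{6}{121} + 138 = \frac{16692}{121}$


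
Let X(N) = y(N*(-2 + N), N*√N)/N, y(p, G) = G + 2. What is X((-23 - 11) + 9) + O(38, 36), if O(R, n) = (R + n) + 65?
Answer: 3473/25 + 5*I ≈ 138.92 + 5.0*I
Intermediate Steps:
O(R, n) = 65 + R + n
y(p, G) = 2 + G
X(N) = (2 + N^(3/2))/N (X(N) = (2 + N*√N)/N = (2 + N^(3/2))/N)
X((-23 - 11) + 9) + O(38, 36) = (2 + ((-23 - 11) + 9)^(3/2))/((-23 - 11) + 9) + (65 + 38 + 36) = (2 + (-34 + 9)^(3/2))/(-34 + 9) + 139 = (2 + (-25)^(3/2))/(-25) + 139 = -(2 - 125*I)/25 + 139 = (-2/25 + 5*I) + 139 = 3473/25 + 5*I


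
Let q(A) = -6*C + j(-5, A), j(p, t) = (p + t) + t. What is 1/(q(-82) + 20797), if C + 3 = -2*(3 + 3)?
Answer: 1/20718 ≈ 4.8267e-5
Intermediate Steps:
j(p, t) = p + 2*t
C = -15 (C = -3 - 2*(3 + 3) = -3 - 2*6 = -3 - 12 = -15)
q(A) = 85 + 2*A (q(A) = -6*(-15) + (-5 + 2*A) = 90 + (-5 + 2*A) = 85 + 2*A)
1/(q(-82) + 20797) = 1/((85 + 2*(-82)) + 20797) = 1/((85 - 164) + 20797) = 1/(-79 + 20797) = 1/20718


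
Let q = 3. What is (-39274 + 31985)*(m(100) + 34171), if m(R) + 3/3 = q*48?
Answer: -250114746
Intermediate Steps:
m(R) = 143 (m(R) = -1 + 3*48 = -1 + 144 = 143)
(-39274 + 31985)*(m(100) + 34171) = (-39274 + 31985)*(143 + 34171) = -7289*34314 = -250114746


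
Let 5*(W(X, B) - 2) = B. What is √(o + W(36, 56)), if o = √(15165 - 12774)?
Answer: √(330 + 25*√2391)/5 ≈ 7.8802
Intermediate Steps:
W(X, B) = 2 + B/5
o = √2391 ≈ 48.898
√(o + W(36, 56)) = √(√2391 + (2 + (⅕)*56)) = √(√2391 + (2 + 56/5)) = √(√2391 + 66/5) = √(66/5 + √2391)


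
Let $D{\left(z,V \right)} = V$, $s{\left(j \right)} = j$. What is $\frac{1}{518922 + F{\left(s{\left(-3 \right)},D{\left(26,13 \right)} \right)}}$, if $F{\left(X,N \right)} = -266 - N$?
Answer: $\frac{1}{518643} \approx 1.9281 \cdot 10^{-6}$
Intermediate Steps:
$\frac{1}{518922 + F{\left(s{\left(-3 \right)},D{\left(26,13 \right)} \right)}} = \frac{1}{518922 - 279} = \frac{1}{518643}$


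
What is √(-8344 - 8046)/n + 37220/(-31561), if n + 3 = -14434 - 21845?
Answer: -37220/31561 - I*√16390/36282 ≈ -1.1793 - 0.0035286*I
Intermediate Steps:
n = -36282 (n = -3 + (-14434 - 21845) = -3 - 36279 = -36282)
√(-8344 - 8046)/n + 37220/(-31561) = √(-8344 - 8046)/(-36282) + 37220/(-31561) = √(-16390)*(-1/36282) + 37220*(-1/31561) = (I*√16390)*(-1/36282) - 37220/31561 = -I*√16390/36282 - 37220/31561 = -37220/31561 - I*√16390/36282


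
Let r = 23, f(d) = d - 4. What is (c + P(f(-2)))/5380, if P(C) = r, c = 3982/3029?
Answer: 73649/16296020 ≈ 0.0045194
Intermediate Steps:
c = 3982/3029 (c = 3982*(1/3029) = 3982/3029 ≈ 1.3146)
f(d) = -4 + d
P(C) = 23
(c + P(f(-2)))/5380 = (3982/3029 + 23)/5380 = (73649/3029)*(1/5380) = 73649/16296020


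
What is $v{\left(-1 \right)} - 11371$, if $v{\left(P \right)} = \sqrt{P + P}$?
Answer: $-11371 + i \sqrt{2} \approx -11371.0 + 1.4142 i$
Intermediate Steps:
$v{\left(P \right)} = \sqrt{2} \sqrt{P}$ ($v{\left(P \right)} = \sqrt{2 P} = \sqrt{2} \sqrt{P}$)
$v{\left(-1 \right)} - 11371 = \sqrt{2} \sqrt{-1} - 11371 = \sqrt{2} i - 11371 = i \sqrt{2} - 11371 = -11371 + i \sqrt{2}$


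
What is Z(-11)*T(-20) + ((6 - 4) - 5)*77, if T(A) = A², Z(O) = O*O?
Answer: 48169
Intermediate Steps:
Z(O) = O²
Z(-11)*T(-20) + ((6 - 4) - 5)*77 = (-11)²*(-20)² + ((6 - 4) - 5)*77 = 121*400 + (2 - 5)*77 = 48400 - 3*77 = 48400 - 231 = 48169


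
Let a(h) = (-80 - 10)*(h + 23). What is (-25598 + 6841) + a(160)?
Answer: -35227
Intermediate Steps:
a(h) = -2070 - 90*h (a(h) = -90*(23 + h) = -2070 - 90*h)
(-25598 + 6841) + a(160) = (-25598 + 6841) + (-2070 - 90*160) = -18757 + (-2070 - 14400) = -18757 - 16470 = -35227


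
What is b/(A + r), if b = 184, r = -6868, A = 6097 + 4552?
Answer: 184/3781 ≈ 0.048664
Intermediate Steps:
A = 10649
b/(A + r) = 184/(10649 - 6868) = 184/3781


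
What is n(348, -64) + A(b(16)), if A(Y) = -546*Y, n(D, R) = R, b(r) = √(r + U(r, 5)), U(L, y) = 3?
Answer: -64 - 546*√19 ≈ -2444.0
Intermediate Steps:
b(r) = √(3 + r) (b(r) = √(r + 3) = √(3 + r))
n(348, -64) + A(b(16)) = -64 - 546*√(3 + 16) = -64 - 546*√19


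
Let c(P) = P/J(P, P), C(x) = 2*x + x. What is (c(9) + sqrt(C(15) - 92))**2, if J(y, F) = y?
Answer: (1 + I*sqrt(47))**2 ≈ -46.0 + 13.711*I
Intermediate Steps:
C(x) = 3*x
c(P) = 1 (c(P) = P/P = 1)
(c(9) + sqrt(C(15) - 92))**2 = (1 + sqrt(3*15 - 92))**2 = (1 + sqrt(45 - 92))**2 = (1 + sqrt(-47))**2 = (1 + I*sqrt(47))**2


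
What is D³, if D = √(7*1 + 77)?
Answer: 168*√21 ≈ 769.87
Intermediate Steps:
D = 2*√21 (D = √(7 + 77) = √84 = 2*√21 ≈ 9.1651)
D³ = (2*√21)³ = 168*√21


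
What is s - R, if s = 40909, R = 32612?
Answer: 8297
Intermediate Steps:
s - R = 40909 - 1*32612 = 40909 - 32612 = 8297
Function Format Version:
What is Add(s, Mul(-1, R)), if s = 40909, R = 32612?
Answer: 8297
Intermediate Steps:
Add(s, Mul(-1, R)) = Add(40909, Mul(-1, 32612)) = Add(40909, -32612) = 8297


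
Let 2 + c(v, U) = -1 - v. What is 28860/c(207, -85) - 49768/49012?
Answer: -11874480/85771 ≈ -138.44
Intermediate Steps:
c(v, U) = -3 - v (c(v, U) = -2 + (-1 - v) = -3 - v)
28860/c(207, -85) - 49768/49012 = 28860/(-3 - 1*207) - 49768/49012 = 28860/(-3 - 207) - 49768*1/49012 = 28860/(-210) - 12442/12253 = 28860*(-1/210) - 12442/12253 = -962/7 - 12442/12253 = -11874480/85771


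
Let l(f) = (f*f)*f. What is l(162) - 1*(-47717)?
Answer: 4299245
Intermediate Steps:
l(f) = f³ (l(f) = f²*f = f³)
l(162) - 1*(-47717) = 162³ - 1*(-47717) = 4251528 + 47717 = 4299245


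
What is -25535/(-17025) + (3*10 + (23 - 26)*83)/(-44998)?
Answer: 230550481/153218190 ≈ 1.5047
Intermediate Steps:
-25535/(-17025) + (3*10 + (23 - 26)*83)/(-44998) = -25535*(-1/17025) + (30 - 3*83)*(-1/44998) = 5107/3405 + (30 - 249)*(-1/44998) = 5107/3405 - 219*(-1/44998) = 5107/3405 + 219/44998 = 230550481/153218190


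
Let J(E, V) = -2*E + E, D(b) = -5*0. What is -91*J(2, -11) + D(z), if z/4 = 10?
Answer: 182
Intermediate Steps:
z = 40 (z = 4*10 = 40)
D(b) = 0
J(E, V) = -E
-91*J(2, -11) + D(z) = -(-91)*2 + 0 = -91*(-2) + 0 = 182 + 0 = 182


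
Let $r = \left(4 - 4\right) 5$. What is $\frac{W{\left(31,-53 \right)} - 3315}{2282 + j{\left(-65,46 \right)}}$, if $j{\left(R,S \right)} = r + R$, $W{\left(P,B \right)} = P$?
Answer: $- \frac{3284}{2217} \approx -1.4813$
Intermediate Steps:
$r = 0$ ($r = 0 \cdot 5 = 0$)
$j{\left(R,S \right)} = R$ ($j{\left(R,S \right)} = 0 + R = R$)
$\frac{W{\left(31,-53 \right)} - 3315}{2282 + j{\left(-65,46 \right)}} = \frac{31 - 3315}{2282 - 65} = - \frac{3284}{2217}$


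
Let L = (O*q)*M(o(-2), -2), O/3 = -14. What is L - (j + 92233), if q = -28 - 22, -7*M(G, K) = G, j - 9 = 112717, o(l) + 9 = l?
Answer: -201659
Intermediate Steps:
O = -42 (O = 3*(-14) = -42)
o(l) = -9 + l
j = 112726 (j = 9 + 112717 = 112726)
M(G, K) = -G/7
q = -50
L = 3300 (L = (-42*(-50))*(-(-9 - 2)/7) = 2100*(-1/7*(-11)) = 2100*(11/7) = 3300)
L - (j + 92233) = 3300 - (112726 + 92233) = 3300 - 1*204959 = 3300 - 204959 = -201659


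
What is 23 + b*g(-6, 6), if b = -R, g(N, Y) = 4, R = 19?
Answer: -53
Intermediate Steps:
b = -19 (b = -1*19 = -19)
23 + b*g(-6, 6) = 23 - 19*4 = 23 - 76 = -53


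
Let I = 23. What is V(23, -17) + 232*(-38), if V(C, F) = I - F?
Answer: -8776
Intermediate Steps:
V(C, F) = 23 - F
V(23, -17) + 232*(-38) = (23 - 1*(-17)) + 232*(-38) = (23 + 17) - 8816 = 40 - 8816 = -8776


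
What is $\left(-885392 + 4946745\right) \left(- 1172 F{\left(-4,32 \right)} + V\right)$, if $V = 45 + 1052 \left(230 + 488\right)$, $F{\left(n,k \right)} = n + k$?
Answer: $2934591530445$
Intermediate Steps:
$F{\left(n,k \right)} = k + n$
$V = 755381$ ($V = 45 + 1052 \cdot 718 = 45 + 755336 = 755381$)
$\left(-885392 + 4946745\right) \left(- 1172 F{\left(-4,32 \right)} + V\right) = \left(-885392 + 4946745\right) \left(- 1172 \left(32 - 4\right) + 755381\right) = 4061353 \left(\left(-1172\right) 28 + 755381\right) = 4061353 \left(-32816 + 755381\right) = 4061353 \cdot 722565 = 2934591530445$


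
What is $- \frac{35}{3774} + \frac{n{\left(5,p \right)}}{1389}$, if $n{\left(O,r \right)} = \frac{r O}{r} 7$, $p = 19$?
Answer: $\frac{9275}{582454} \approx 0.015924$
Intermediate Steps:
$n{\left(O,r \right)} = 7 O$ ($n{\left(O,r \right)} = \frac{O r}{r} 7 = O 7 = 7 O$)
$- \frac{35}{3774} + \frac{n{\left(5,p \right)}}{1389} = - \frac{35}{3774} + \frac{7 \cdot 5}{1389} = \left(-35\right) \frac{1}{3774} + 35 \cdot \frac{1}{1389} = - \frac{35}{3774} + \frac{35}{1389} = \frac{9275}{582454}$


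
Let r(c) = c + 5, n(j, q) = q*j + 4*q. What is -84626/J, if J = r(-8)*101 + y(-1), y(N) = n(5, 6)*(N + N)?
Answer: 84626/411 ≈ 205.90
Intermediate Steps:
n(j, q) = 4*q + j*q (n(j, q) = j*q + 4*q = 4*q + j*q)
y(N) = 108*N (y(N) = (6*(4 + 5))*(N + N) = (6*9)*(2*N) = 54*(2*N) = 108*N)
r(c) = 5 + c
J = -411 (J = (5 - 8)*101 + 108*(-1) = -3*101 - 108 = -303 - 108 = -411)
-84626/J = -84626/(-411) = -84626*(-1/411) = 84626/411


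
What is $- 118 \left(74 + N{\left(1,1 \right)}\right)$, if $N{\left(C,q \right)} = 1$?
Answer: $-8850$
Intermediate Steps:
$- 118 \left(74 + N{\left(1,1 \right)}\right) = - 118 \left(74 + 1\right) = \left(-118\right) 75 = -8850$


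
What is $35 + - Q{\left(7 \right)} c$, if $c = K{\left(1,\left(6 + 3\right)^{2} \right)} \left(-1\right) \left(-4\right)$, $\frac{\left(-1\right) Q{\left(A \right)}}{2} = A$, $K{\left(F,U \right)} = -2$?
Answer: $-77$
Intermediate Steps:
$Q{\left(A \right)} = - 2 A$
$c = -8$ ($c = \left(-2\right) \left(-1\right) \left(-4\right) = 2 \left(-4\right) = -8$)
$35 + - Q{\left(7 \right)} c = 35 + - \left(-2\right) 7 \left(-8\right) = 35 + \left(-1\right) \left(-14\right) \left(-8\right) = 35 + 14 \left(-8\right) = 35 - 112 = -77$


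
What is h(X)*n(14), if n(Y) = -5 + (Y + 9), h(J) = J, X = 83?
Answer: 1494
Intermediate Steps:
n(Y) = 4 + Y (n(Y) = -5 + (9 + Y) = 4 + Y)
h(X)*n(14) = 83*(4 + 14) = 83*18 = 1494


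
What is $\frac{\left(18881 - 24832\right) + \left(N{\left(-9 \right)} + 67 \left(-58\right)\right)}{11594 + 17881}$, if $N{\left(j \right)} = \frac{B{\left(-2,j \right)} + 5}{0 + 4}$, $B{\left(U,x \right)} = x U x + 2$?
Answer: $- \frac{39503}{117900} \approx -0.33506$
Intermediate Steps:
$B{\left(U,x \right)} = 2 + U x^{2}$ ($B{\left(U,x \right)} = U x x + 2 = U x^{2} + 2 = 2 + U x^{2}$)
$N{\left(j \right)} = \frac{7}{4} - \frac{j^{2}}{2}$ ($N{\left(j \right)} = \frac{\left(2 - 2 j^{2}\right) + 5}{0 + 4} = \frac{7 - 2 j^{2}}{4} = \left(7 - 2 j^{2}\right) \frac{1}{4} = \frac{7}{4} - \frac{j^{2}}{2}$)
$\frac{\left(18881 - 24832\right) + \left(N{\left(-9 \right)} + 67 \left(-58\right)\right)}{11594 + 17881} = \frac{\left(18881 - 24832\right) + \left(\left(\frac{7}{4} - \frac{\left(-9\right)^{2}}{2}\right) + 67 \left(-58\right)\right)}{11594 + 17881} = \frac{\left(18881 - 24832\right) + \left(\left(\frac{7}{4} - \frac{81}{2}\right) - 3886\right)}{29475} = \left(-5951 + \left(\left(\frac{7}{4} - \frac{81}{2}\right) - 3886\right)\right) \frac{1}{29475} = \left(-5951 - \frac{15699}{4}\right) \frac{1}{29475} = \left(- \frac{39503}{4}\right) \frac{1}{29475} = - \frac{39503}{117900}$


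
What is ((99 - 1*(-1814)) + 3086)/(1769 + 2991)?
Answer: 4999/4760 ≈ 1.0502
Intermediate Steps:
((99 - 1*(-1814)) + 3086)/(1769 + 2991) = ((99 + 1814) + 3086)/4760 = (1913 + 3086)*(1/4760) = 4999*(1/4760) = 4999/4760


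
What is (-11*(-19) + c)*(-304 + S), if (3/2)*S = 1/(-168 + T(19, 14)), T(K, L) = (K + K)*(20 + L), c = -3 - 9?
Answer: -100970971/1686 ≈ -59888.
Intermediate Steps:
c = -12
T(K, L) = 2*K*(20 + L) (T(K, L) = (2*K)*(20 + L) = 2*K*(20 + L))
S = 1/1686 (S = 2/(3*(-168 + 2*19*(20 + 14))) = 2/(3*(-168 + 2*19*34)) = 2/(3*(-168 + 1292)) = (2/3)/1124 = (2/3)*(1/1124) = 1/1686 ≈ 0.00059312)
(-11*(-19) + c)*(-304 + S) = (-11*(-19) - 12)*(-304 + 1/1686) = (209 - 12)*(-512543/1686) = 197*(-512543/1686) = -100970971/1686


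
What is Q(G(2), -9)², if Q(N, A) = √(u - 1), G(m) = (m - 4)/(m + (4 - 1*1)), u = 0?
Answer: -1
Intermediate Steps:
G(m) = (-4 + m)/(3 + m) (G(m) = (-4 + m)/(m + (4 - 1)) = (-4 + m)/(m + 3) = (-4 + m)/(3 + m))
Q(N, A) = I (Q(N, A) = √(0 - 1) = √(-1) = I)
Q(G(2), -9)² = I² = -1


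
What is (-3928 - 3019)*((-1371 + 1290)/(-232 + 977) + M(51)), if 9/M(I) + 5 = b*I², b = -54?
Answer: 79083842148/104641955 ≈ 755.76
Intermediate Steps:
M(I) = 9/(-5 - 54*I²)
(-3928 - 3019)*((-1371 + 1290)/(-232 + 977) + M(51)) = (-3928 - 3019)*((-1371 + 1290)/(-232 + 977) - 9/(5 + 54*51²)) = -6947*(-81/745 - 9/(5 + 54*2601)) = -6947*(-81*1/745 - 9/(5 + 140454)) = -6947*(-81/745 - 9/140459) = -6947*(-11383884/104641955) = 79083842148/104641955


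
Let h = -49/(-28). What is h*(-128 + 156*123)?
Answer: 33355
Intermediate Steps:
h = 7/4 (h = -49*(-1/28) = 7/4 ≈ 1.7500)
h*(-128 + 156*123) = 7*(-128 + 156*123)/4 = 7*(-128 + 19188)/4 = (7/4)*19060 = 33355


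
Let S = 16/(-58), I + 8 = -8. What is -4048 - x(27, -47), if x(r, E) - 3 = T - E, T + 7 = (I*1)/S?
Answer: -4149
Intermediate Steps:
I = -16 (I = -8 - 8 = -16)
S = -8/29 (S = 16*(-1/58) = -8/29 ≈ -0.27586)
T = 51 (T = -7 + (-16*1)/(-8/29) = -7 - 16*(-29/8) = -7 + 58 = 51)
x(r, E) = 54 - E (x(r, E) = 3 + (51 - E) = 54 - E)
-4048 - x(27, -47) = -4048 - (54 - 1*(-47)) = -4048 - (54 + 47) = -4048 - 1*101 = -4048 - 101 = -4149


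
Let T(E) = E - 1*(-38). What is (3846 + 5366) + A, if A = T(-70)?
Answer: 9180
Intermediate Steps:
T(E) = 38 + E (T(E) = E + 38 = 38 + E)
A = -32 (A = 38 - 70 = -32)
(3846 + 5366) + A = (3846 + 5366) - 32 = 9212 - 32 = 9180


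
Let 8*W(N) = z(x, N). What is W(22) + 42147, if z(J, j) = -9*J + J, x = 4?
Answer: 42143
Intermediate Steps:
z(J, j) = -8*J
W(N) = -4 (W(N) = (-8*4)/8 = (⅛)*(-32) = -4)
W(22) + 42147 = -4 + 42147 = 42143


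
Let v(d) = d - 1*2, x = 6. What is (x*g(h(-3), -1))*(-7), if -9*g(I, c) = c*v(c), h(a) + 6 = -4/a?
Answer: 14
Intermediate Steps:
v(d) = -2 + d (v(d) = d - 2 = -2 + d)
h(a) = -6 - 4/a
g(I, c) = -c*(-2 + c)/9
(x*g(h(-3), -1))*(-7) = (6*((⅑)*(-1)*(2 - 1*(-1))))*(-7) = (6*((⅑)*(-1)*(2 + 1)))*(-7) = (6*((⅑)*(-1)*3))*(-7) = (6*(-⅓))*(-7) = -2*(-7) = 14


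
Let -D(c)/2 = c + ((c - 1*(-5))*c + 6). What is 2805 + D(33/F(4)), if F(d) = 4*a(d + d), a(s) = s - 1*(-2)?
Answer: 2225391/800 ≈ 2781.7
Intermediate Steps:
a(s) = 2 + s (a(s) = s + 2 = 2 + s)
F(d) = 8 + 8*d (F(d) = 4*(2 + (d + d)) = 4*(2 + 2*d) = 8 + 8*d)
D(c) = -12 - 2*c - 2*c*(5 + c) (D(c) = -2*(c + ((c - 1*(-5))*c + 6)) = -2*(c + ((c + 5)*c + 6)) = -2*(c + ((5 + c)*c + 6)) = -2*(c + (c*(5 + c) + 6)) = -2*(c + (6 + c*(5 + c))) = -2*(6 + c + c*(5 + c)) = -12 - 2*c - 2*c*(5 + c))
2805 + D(33/F(4)) = 2805 + (-12 - 396/(8 + 8*4) - 2*1089/(8 + 8*4)²) = 2805 + (-12 - 396/(8 + 32) - 2*1089/(8 + 32)²) = 2805 + (-12 - 396/40 - 2*(33/40)²) = 2805 + (-12 - 396/40 - 2*(33*(1/40))²) = 2805 + (-12 - 12*33/40 - 2*(33/40)²) = 2805 + (-12 - 99/10 - 2*1089/1600) = 2805 + (-12 - 99/10 - 1089/800) = 2805 - 18609/800 = 2225391/800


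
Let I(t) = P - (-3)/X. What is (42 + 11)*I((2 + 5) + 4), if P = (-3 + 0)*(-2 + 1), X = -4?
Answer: 477/4 ≈ 119.25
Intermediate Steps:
P = 3 (P = -3*(-1) = 3)
I(t) = 9/4 (I(t) = 3 - (-3)/(-4) = 3 - (-3)*(-1)/4 = 3 - 1*¾ = 3 - ¾ = 9/4)
(42 + 11)*I((2 + 5) + 4) = (42 + 11)*(9/4) = 53*(9/4) = 477/4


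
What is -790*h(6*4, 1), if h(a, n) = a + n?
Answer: -19750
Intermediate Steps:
-790*h(6*4, 1) = -790*(6*4 + 1) = -790*(24 + 1) = -790*25 = -19750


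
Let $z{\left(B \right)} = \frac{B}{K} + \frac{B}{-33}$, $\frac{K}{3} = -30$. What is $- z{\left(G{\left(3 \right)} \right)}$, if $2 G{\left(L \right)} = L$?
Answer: $\frac{41}{660} \approx 0.062121$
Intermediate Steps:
$K = -90$ ($K = 3 \left(-30\right) = -90$)
$G{\left(L \right)} = \frac{L}{2}$
$z{\left(B \right)} = - \frac{41 B}{990}$ ($z{\left(B \right)} = \frac{B}{-90} + \frac{B}{-33} = B \left(- \frac{1}{90}\right) + B \left(- \frac{1}{33}\right) = - \frac{B}{90} - \frac{B}{33} = - \frac{41 B}{990}$)
$- z{\left(G{\left(3 \right)} \right)} = - \frac{\left(-41\right) \frac{1}{2} \cdot 3}{990} = - \frac{\left(-41\right) 3}{990 \cdot 2} = \left(-1\right) \left(- \frac{41}{660}\right) = \frac{41}{660}$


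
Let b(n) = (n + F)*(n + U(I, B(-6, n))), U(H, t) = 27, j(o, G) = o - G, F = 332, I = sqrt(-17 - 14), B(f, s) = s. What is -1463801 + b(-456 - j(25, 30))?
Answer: -1413345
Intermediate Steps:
I = I*sqrt(31) (I = sqrt(-31) = I*sqrt(31) ≈ 5.5678*I)
b(n) = (27 + n)*(332 + n) (b(n) = (n + 332)*(n + 27) = (332 + n)*(27 + n) = (27 + n)*(332 + n))
-1463801 + b(-456 - j(25, 30)) = -1463801 + (8964 + (-456 - (25 - 1*30))**2 + 359*(-456 - (25 - 1*30))) = -1463801 + (8964 + (-456 - (25 - 30))**2 + 359*(-456 - (25 - 30))) = -1463801 + (8964 + (-456 - 1*(-5))**2 + 359*(-456 - 1*(-5))) = -1463801 + (8964 + (-456 + 5)**2 + 359*(-456 + 5)) = -1463801 + (8964 + (-451)**2 + 359*(-451)) = -1463801 + (8964 + 203401 - 161909) = -1463801 + 50456 = -1413345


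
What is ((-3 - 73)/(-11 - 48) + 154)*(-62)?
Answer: -568044/59 ≈ -9627.9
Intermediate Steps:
((-3 - 73)/(-11 - 48) + 154)*(-62) = (-76/(-59) + 154)*(-62) = (-76*(-1/59) + 154)*(-62) = (76/59 + 154)*(-62) = (9162/59)*(-62) = -568044/59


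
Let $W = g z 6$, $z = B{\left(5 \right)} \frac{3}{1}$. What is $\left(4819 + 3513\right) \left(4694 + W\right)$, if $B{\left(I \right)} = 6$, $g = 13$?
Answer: $50808536$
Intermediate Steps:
$z = 18$ ($z = 6 \cdot \frac{3}{1} = 6 \cdot 3 \cdot 1 = 6 \cdot 3 = 18$)
$W = 1404$ ($W = 13 \cdot 18 \cdot 6 = 234 \cdot 6 = 1404$)
$\left(4819 + 3513\right) \left(4694 + W\right) = \left(4819 + 3513\right) \left(4694 + 1404\right) = 8332 \cdot 6098 = 50808536$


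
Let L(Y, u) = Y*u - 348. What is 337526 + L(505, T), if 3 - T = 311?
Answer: 181638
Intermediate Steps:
T = -308 (T = 3 - 1*311 = 3 - 311 = -308)
L(Y, u) = -348 + Y*u
337526 + L(505, T) = 337526 + (-348 + 505*(-308)) = 337526 + (-348 - 155540) = 337526 - 155888 = 181638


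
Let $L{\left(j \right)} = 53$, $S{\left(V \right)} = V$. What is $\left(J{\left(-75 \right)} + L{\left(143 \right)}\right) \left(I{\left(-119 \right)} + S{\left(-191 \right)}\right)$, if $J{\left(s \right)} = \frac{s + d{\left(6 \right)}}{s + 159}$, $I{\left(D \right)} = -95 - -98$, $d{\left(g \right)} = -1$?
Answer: $- \frac{205672}{21} \approx -9793.9$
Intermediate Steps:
$I{\left(D \right)} = 3$ ($I{\left(D \right)} = -95 + 98 = 3$)
$J{\left(s \right)} = \frac{-1 + s}{159 + s}$ ($J{\left(s \right)} = \frac{s - 1}{s + 159} = \frac{-1 + s}{159 + s}$)
$\left(J{\left(-75 \right)} + L{\left(143 \right)}\right) \left(I{\left(-119 \right)} + S{\left(-191 \right)}\right) = \left(\frac{-1 - 75}{159 - 75} + 53\right) \left(3 - 191\right) = \left(\frac{1}{84} \left(-76\right) + 53\right) \left(-188\right) = \left(- \frac{19}{21} + 53\right) \left(-188\right) = \frac{1094}{21} \left(-188\right) = - \frac{205672}{21}$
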